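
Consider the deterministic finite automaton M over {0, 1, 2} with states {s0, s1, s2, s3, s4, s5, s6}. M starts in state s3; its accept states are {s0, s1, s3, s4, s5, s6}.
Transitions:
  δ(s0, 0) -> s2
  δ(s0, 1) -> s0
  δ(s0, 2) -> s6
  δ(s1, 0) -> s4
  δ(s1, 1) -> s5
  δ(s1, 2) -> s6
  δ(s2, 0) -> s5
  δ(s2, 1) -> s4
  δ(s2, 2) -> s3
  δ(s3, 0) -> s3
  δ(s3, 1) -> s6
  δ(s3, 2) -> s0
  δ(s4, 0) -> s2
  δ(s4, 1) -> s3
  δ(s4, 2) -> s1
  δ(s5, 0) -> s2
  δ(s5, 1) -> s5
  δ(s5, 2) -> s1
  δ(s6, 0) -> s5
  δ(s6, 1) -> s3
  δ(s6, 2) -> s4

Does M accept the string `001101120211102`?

accepted

s3 --0--> s3
s3 --0--> s3
s3 --1--> s6
s6 --1--> s3
s3 --0--> s3
s3 --1--> s6
s6 --1--> s3
s3 --2--> s0
s0 --0--> s2
s2 --2--> s3
s3 --1--> s6
s6 --1--> s3
s3 --1--> s6
s6 --0--> s5
s5 --2--> s1
End in state s1, which is an accepting state.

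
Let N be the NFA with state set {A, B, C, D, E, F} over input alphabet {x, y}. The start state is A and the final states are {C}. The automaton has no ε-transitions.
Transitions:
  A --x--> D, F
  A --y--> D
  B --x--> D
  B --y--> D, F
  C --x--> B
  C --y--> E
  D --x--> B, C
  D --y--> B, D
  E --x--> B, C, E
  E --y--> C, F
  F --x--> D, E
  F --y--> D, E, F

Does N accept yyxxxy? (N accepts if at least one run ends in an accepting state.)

Start: {A}
read y: {D}
read y: {B, D}
read x: {B, C, D}
read x: {B, C, D}
read x: {B, C, D}
read y: {B, D, E, F}
Reachable ∩ accepting = {} — empty.

rejected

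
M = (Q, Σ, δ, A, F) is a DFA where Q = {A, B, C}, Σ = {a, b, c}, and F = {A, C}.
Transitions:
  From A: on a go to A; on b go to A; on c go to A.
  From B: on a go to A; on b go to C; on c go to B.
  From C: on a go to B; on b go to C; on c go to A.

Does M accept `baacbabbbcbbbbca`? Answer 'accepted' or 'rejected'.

accepted

A --b--> A
A --a--> A
A --a--> A
A --c--> A
A --b--> A
A --a--> A
A --b--> A
A --b--> A
A --b--> A
A --c--> A
A --b--> A
A --b--> A
A --b--> A
A --b--> A
A --c--> A
A --a--> A
End in state A, which is an accepting state.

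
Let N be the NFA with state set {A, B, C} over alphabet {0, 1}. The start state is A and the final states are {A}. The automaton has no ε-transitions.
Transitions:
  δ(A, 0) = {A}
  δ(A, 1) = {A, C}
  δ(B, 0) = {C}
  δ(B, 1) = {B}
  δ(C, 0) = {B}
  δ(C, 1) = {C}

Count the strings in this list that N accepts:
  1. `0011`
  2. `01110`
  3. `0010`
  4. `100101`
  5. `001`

`0011`: accepted
`01110`: accepted
`0010`: accepted
`100101`: accepted
`001`: accepted

5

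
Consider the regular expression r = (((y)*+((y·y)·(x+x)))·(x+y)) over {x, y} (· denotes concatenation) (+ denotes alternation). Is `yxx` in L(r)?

No split of yxx into u·v has ((y)*+((y·y)·(x+x))) matching u and (x+y) matching v.

no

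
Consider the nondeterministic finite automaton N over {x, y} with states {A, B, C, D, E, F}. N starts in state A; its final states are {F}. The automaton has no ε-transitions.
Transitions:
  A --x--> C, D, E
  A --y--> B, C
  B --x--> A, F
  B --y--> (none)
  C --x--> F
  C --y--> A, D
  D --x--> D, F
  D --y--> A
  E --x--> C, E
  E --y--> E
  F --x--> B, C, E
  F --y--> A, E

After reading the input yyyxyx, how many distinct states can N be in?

5

Start: {A}
read y: {B, C}
read y: {A, D}
read y: {A, B, C}
read x: {A, C, D, E, F}
read y: {A, B, C, D, E}
read x: {A, C, D, E, F}
Final reachable set {A, C, D, E, F} has 5 states.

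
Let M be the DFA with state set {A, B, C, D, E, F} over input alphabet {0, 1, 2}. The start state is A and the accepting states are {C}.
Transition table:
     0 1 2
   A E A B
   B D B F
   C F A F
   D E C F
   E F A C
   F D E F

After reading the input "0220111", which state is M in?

A

A --0--> E
E --2--> C
C --2--> F
F --0--> D
D --1--> C
C --1--> A
A --1--> A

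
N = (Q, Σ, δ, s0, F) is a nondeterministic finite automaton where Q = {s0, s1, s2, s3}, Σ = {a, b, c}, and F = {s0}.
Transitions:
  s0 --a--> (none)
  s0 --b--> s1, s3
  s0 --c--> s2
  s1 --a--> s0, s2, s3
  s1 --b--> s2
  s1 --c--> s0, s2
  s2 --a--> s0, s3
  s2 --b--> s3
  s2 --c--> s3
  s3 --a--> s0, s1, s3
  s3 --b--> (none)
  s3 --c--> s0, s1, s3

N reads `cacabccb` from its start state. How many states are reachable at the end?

3

Start: {s0}
read c: {s2}
read a: {s0, s3}
read c: {s0, s1, s2, s3}
read a: {s0, s1, s2, s3}
read b: {s1, s2, s3}
read c: {s0, s1, s2, s3}
read c: {s0, s1, s2, s3}
read b: {s1, s2, s3}
Final reachable set {s1, s2, s3} has 3 states.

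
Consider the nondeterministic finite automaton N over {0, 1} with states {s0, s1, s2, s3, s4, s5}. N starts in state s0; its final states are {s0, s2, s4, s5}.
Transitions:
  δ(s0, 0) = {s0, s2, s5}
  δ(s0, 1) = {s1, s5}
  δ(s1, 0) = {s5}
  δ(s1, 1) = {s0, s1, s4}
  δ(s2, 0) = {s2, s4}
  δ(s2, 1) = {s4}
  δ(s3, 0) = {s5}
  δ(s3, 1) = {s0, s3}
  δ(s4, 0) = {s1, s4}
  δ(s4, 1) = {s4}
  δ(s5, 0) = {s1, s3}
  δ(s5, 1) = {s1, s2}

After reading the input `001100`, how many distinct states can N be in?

6

Start: {s0}
read 0: {s0, s2, s5}
read 0: {s0, s1, s2, s3, s4, s5}
read 1: {s0, s1, s2, s3, s4, s5}
read 1: {s0, s1, s2, s3, s4, s5}
read 0: {s0, s1, s2, s3, s4, s5}
read 0: {s0, s1, s2, s3, s4, s5}
Final reachable set {s0, s1, s2, s3, s4, s5} has 6 states.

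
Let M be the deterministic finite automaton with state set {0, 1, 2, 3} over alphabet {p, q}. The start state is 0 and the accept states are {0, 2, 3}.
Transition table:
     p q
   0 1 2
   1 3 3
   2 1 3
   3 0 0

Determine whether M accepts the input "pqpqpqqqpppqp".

rejected

0 --p--> 1
1 --q--> 3
3 --p--> 0
0 --q--> 2
2 --p--> 1
1 --q--> 3
3 --q--> 0
0 --q--> 2
2 --p--> 1
1 --p--> 3
3 --p--> 0
0 --q--> 2
2 --p--> 1
End in state 1, which is not an accepting state.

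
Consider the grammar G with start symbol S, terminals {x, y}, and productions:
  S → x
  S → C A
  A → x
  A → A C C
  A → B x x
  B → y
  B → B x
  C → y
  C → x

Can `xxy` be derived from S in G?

no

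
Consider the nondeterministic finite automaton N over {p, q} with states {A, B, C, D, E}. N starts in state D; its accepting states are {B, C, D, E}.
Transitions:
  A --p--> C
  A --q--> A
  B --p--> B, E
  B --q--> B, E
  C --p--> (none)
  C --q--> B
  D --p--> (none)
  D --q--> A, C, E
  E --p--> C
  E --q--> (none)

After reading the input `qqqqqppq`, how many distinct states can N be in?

2

Start: {D}
read q: {A, C, E}
read q: {A, B}
read q: {A, B, E}
read q: {A, B, E}
read q: {A, B, E}
read p: {B, C, E}
read p: {B, C, E}
read q: {B, E}
Final reachable set {B, E} has 2 states.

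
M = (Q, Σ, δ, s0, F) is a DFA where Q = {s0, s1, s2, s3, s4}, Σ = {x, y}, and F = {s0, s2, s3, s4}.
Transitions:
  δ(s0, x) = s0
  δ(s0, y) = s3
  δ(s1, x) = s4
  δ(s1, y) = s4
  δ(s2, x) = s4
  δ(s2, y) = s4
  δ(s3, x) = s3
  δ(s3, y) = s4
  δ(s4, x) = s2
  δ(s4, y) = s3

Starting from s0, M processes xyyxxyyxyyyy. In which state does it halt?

s3

s0 --x--> s0
s0 --y--> s3
s3 --y--> s4
s4 --x--> s2
s2 --x--> s4
s4 --y--> s3
s3 --y--> s4
s4 --x--> s2
s2 --y--> s4
s4 --y--> s3
s3 --y--> s4
s4 --y--> s3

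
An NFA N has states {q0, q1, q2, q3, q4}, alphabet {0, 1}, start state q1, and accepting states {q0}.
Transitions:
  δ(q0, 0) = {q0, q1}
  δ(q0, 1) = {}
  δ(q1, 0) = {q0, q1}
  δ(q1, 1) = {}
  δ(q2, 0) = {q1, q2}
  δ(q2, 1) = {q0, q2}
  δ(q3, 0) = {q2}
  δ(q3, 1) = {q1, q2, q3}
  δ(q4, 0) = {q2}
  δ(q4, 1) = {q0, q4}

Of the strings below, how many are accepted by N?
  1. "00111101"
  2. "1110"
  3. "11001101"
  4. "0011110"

0

"00111101": rejected
"1110": rejected
"11001101": rejected
"0011110": rejected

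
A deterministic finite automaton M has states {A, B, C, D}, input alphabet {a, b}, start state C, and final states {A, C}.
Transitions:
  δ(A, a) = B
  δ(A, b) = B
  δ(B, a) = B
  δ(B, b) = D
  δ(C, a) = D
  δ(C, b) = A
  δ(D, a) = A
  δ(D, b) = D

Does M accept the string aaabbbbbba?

accepted

C --a--> D
D --a--> A
A --a--> B
B --b--> D
D --b--> D
D --b--> D
D --b--> D
D --b--> D
D --b--> D
D --a--> A
End in state A, which is an accepting state.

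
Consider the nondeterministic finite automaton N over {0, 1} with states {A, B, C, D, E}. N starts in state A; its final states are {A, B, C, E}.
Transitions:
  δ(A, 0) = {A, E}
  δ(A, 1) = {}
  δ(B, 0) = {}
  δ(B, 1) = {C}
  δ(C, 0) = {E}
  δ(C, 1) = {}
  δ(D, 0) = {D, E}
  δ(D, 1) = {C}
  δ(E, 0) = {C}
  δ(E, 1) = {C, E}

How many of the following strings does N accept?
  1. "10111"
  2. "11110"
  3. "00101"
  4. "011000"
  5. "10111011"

2

"10111": rejected
"11110": rejected
"00101": accepted
"011000": accepted
"10111011": rejected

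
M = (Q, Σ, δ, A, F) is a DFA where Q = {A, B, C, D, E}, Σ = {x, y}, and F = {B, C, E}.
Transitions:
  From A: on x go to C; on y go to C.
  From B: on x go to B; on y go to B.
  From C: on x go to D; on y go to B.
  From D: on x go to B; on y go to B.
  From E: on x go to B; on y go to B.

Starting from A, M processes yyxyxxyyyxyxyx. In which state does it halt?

A --y--> C
C --y--> B
B --x--> B
B --y--> B
B --x--> B
B --x--> B
B --y--> B
B --y--> B
B --y--> B
B --x--> B
B --y--> B
B --x--> B
B --y--> B
B --x--> B

B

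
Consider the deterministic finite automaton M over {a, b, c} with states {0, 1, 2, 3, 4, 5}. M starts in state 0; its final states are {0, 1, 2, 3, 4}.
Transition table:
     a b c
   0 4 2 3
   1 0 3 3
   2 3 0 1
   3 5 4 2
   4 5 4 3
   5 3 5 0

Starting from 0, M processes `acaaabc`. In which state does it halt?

0

0 --a--> 4
4 --c--> 3
3 --a--> 5
5 --a--> 3
3 --a--> 5
5 --b--> 5
5 --c--> 0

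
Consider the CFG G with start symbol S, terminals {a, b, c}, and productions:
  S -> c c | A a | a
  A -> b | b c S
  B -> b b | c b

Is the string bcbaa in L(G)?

yes

S ⇒ Aa ⇒ bcSa ⇒ bcAaa ⇒ bcbaa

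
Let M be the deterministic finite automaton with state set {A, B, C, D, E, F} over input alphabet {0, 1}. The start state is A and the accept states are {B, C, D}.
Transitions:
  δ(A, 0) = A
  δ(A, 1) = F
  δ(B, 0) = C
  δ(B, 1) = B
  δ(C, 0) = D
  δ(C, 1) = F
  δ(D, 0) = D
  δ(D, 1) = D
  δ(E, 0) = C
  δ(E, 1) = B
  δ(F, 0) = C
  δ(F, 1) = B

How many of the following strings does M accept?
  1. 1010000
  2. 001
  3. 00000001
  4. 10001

1010000: accepted
001: rejected
00000001: rejected
10001: accepted

2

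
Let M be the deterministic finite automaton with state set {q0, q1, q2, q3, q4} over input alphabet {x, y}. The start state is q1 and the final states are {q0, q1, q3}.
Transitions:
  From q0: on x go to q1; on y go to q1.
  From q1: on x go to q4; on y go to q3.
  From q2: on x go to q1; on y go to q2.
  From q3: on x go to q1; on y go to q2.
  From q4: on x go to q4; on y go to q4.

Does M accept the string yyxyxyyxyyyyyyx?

accepted

q1 --y--> q3
q3 --y--> q2
q2 --x--> q1
q1 --y--> q3
q3 --x--> q1
q1 --y--> q3
q3 --y--> q2
q2 --x--> q1
q1 --y--> q3
q3 --y--> q2
q2 --y--> q2
q2 --y--> q2
q2 --y--> q2
q2 --y--> q2
q2 --x--> q1
End in state q1, which is an accepting state.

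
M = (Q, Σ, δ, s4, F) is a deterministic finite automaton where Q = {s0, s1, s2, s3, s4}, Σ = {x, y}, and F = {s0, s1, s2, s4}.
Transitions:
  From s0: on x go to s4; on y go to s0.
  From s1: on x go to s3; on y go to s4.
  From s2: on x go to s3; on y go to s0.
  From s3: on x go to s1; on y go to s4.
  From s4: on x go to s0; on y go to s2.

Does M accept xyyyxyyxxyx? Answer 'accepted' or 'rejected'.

s4 --x--> s0
s0 --y--> s0
s0 --y--> s0
s0 --y--> s0
s0 --x--> s4
s4 --y--> s2
s2 --y--> s0
s0 --x--> s4
s4 --x--> s0
s0 --y--> s0
s0 --x--> s4
End in state s4, which is an accepting state.

accepted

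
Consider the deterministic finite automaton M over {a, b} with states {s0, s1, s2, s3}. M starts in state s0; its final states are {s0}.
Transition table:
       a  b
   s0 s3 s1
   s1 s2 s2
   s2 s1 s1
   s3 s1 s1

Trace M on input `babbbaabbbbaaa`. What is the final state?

s2

s0 --b--> s1
s1 --a--> s2
s2 --b--> s1
s1 --b--> s2
s2 --b--> s1
s1 --a--> s2
s2 --a--> s1
s1 --b--> s2
s2 --b--> s1
s1 --b--> s2
s2 --b--> s1
s1 --a--> s2
s2 --a--> s1
s1 --a--> s2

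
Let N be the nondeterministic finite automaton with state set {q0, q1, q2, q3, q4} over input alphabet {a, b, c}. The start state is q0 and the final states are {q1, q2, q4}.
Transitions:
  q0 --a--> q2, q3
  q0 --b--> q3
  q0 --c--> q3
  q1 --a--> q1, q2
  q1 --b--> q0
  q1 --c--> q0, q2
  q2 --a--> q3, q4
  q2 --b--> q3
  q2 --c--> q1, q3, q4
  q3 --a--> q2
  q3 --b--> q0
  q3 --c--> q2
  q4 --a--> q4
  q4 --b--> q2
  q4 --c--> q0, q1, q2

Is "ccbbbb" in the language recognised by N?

rejected

Start: {q0}
read c: {q3}
read c: {q2}
read b: {q3}
read b: {q0}
read b: {q3}
read b: {q0}
Reachable ∩ accepting = {} — empty.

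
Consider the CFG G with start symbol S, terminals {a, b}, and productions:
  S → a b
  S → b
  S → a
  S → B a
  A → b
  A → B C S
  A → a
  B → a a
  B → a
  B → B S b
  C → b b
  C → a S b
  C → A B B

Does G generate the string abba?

S ⇒ Ba ⇒ BSba ⇒ aSba ⇒ abba

yes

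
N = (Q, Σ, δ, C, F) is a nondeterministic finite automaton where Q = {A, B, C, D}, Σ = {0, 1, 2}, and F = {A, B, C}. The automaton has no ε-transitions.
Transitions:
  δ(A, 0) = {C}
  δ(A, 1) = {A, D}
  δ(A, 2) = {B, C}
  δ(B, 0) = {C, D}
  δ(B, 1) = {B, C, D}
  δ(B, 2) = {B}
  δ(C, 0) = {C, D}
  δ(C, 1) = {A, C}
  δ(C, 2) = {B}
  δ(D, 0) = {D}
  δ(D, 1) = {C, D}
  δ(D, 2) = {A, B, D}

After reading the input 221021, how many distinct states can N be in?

4

Start: {C}
read 2: {B}
read 2: {B}
read 1: {B, C, D}
read 0: {C, D}
read 2: {A, B, D}
read 1: {A, B, C, D}
Final reachable set {A, B, C, D} has 4 states.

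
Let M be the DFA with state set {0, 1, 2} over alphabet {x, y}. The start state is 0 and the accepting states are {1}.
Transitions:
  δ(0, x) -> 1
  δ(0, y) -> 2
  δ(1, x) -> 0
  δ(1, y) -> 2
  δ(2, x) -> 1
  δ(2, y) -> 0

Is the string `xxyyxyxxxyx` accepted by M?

0 --x--> 1
1 --x--> 0
0 --y--> 2
2 --y--> 0
0 --x--> 1
1 --y--> 2
2 --x--> 1
1 --x--> 0
0 --x--> 1
1 --y--> 2
2 --x--> 1
End in state 1, which is an accepting state.

accepted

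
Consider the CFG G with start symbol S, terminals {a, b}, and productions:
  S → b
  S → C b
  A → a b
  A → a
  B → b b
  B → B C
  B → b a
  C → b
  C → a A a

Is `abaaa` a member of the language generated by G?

no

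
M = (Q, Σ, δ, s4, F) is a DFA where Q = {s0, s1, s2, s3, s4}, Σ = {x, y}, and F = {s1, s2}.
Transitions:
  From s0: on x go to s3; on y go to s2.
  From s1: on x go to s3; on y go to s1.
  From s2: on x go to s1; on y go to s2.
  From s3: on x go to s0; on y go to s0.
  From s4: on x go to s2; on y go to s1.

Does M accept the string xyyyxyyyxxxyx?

s4 --x--> s2
s2 --y--> s2
s2 --y--> s2
s2 --y--> s2
s2 --x--> s1
s1 --y--> s1
s1 --y--> s1
s1 --y--> s1
s1 --x--> s3
s3 --x--> s0
s0 --x--> s3
s3 --y--> s0
s0 --x--> s3
End in state s3, which is not an accepting state.

rejected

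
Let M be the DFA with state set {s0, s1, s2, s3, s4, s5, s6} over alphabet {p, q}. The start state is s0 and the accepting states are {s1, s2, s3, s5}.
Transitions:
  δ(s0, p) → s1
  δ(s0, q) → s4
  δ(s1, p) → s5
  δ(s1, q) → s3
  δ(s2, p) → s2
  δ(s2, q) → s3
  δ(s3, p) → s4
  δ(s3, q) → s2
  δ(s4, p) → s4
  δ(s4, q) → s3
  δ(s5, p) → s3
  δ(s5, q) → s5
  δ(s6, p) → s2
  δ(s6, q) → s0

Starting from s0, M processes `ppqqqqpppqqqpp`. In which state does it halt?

s4

s0 --p--> s1
s1 --p--> s5
s5 --q--> s5
s5 --q--> s5
s5 --q--> s5
s5 --q--> s5
s5 --p--> s3
s3 --p--> s4
s4 --p--> s4
s4 --q--> s3
s3 --q--> s2
s2 --q--> s3
s3 --p--> s4
s4 --p--> s4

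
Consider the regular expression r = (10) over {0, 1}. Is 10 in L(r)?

yes

Split as 1·0: 1 matches 1 and 0 matches 0.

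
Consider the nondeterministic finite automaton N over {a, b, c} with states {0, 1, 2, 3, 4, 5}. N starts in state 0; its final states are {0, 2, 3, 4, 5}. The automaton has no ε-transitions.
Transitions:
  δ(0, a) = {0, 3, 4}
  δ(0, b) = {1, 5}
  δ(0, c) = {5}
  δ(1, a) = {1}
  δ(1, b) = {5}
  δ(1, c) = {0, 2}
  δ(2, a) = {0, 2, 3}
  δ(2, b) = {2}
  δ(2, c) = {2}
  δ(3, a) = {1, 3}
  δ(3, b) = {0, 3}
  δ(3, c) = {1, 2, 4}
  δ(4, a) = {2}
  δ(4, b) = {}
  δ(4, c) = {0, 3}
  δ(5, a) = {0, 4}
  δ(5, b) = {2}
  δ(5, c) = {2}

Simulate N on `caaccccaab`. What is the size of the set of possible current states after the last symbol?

5

Start: {0}
read c: {5}
read a: {0, 4}
read a: {0, 2, 3, 4}
read c: {0, 1, 2, 3, 4, 5}
read c: {0, 1, 2, 3, 4, 5}
read c: {0, 1, 2, 3, 4, 5}
read c: {0, 1, 2, 3, 4, 5}
read a: {0, 1, 2, 3, 4}
read a: {0, 1, 2, 3, 4}
read b: {0, 1, 2, 3, 5}
Final reachable set {0, 1, 2, 3, 5} has 5 states.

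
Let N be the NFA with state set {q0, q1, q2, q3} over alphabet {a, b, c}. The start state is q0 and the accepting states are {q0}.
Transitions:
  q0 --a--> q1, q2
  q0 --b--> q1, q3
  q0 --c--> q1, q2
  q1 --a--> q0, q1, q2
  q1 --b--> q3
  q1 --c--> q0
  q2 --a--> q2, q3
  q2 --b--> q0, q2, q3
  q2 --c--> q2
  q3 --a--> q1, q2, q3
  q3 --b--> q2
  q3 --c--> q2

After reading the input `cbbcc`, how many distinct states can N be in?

Start: {q0}
read c: {q1, q2}
read b: {q0, q2, q3}
read b: {q0, q1, q2, q3}
read c: {q0, q1, q2}
read c: {q0, q1, q2}
Final reachable set {q0, q1, q2} has 3 states.

3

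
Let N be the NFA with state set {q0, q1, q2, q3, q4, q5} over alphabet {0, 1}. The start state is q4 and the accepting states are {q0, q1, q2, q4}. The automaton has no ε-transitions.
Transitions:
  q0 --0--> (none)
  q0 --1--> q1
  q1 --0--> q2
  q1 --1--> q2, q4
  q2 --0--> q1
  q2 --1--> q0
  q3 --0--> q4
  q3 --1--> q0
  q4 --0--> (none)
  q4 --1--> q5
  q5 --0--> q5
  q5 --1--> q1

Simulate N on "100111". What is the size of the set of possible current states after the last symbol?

Start: {q4}
read 1: {q5}
read 0: {q5}
read 0: {q5}
read 1: {q1}
read 1: {q2, q4}
read 1: {q0, q5}
Final reachable set {q0, q5} has 2 states.

2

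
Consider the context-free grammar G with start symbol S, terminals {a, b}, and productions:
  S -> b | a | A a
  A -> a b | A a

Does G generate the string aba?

yes

S ⇒ Aa ⇒ aba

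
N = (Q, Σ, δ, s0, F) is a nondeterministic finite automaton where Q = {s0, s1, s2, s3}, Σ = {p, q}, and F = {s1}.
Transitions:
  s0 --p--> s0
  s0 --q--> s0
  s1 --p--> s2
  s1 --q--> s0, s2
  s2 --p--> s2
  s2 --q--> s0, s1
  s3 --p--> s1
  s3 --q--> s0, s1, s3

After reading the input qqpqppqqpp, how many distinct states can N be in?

Start: {s0}
read q: {s0}
read q: {s0}
read p: {s0}
read q: {s0}
read p: {s0}
read p: {s0}
read q: {s0}
read q: {s0}
read p: {s0}
read p: {s0}
Final reachable set {s0} has 1 state.

1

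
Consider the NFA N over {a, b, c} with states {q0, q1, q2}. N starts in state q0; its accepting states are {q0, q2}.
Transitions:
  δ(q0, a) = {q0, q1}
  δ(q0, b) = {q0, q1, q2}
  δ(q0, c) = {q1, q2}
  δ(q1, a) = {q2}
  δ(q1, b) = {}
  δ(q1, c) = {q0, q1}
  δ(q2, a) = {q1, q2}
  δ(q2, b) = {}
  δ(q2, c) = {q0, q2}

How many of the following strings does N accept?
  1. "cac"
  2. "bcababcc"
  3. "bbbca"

3

"cac": accepted
"bcababcc": accepted
"bbbca": accepted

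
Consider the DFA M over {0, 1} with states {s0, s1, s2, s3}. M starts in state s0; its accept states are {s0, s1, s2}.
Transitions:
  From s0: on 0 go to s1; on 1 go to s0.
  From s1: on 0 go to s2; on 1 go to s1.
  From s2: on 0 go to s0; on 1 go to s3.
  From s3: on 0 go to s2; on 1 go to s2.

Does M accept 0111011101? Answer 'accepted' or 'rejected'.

s0 --0--> s1
s1 --1--> s1
s1 --1--> s1
s1 --1--> s1
s1 --0--> s2
s2 --1--> s3
s3 --1--> s2
s2 --1--> s3
s3 --0--> s2
s2 --1--> s3
End in state s3, which is not an accepting state.

rejected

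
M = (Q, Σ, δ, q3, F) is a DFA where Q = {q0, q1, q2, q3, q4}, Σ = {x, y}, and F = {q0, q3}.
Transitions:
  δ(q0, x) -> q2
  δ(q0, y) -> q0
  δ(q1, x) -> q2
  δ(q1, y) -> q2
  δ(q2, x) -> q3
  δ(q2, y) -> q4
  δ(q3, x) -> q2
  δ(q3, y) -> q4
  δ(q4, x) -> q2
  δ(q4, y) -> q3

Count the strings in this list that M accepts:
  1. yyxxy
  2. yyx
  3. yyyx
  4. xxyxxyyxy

0

yyxxy: rejected
yyx: rejected
yyyx: rejected
xxyxxyyxy: rejected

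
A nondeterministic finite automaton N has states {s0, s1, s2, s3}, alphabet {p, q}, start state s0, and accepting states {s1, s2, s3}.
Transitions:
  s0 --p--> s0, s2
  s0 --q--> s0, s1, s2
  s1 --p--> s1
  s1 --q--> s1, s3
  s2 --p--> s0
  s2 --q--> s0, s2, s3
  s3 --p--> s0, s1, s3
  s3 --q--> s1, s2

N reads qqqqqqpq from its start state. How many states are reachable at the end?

Start: {s0}
read q: {s0, s1, s2}
read q: {s0, s1, s2, s3}
read q: {s0, s1, s2, s3}
read q: {s0, s1, s2, s3}
read q: {s0, s1, s2, s3}
read q: {s0, s1, s2, s3}
read p: {s0, s1, s2, s3}
read q: {s0, s1, s2, s3}
Final reachable set {s0, s1, s2, s3} has 4 states.

4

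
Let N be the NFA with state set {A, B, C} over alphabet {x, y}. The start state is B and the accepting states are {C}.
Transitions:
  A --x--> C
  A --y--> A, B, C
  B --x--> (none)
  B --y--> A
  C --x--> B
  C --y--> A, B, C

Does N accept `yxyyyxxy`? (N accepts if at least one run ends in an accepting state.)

Start: {B}
read y: {A}
read x: {C}
read y: {A, B, C}
read y: {A, B, C}
read y: {A, B, C}
read x: {B, C}
read x: {B}
read y: {A}
Reachable ∩ accepting = {} — empty.

rejected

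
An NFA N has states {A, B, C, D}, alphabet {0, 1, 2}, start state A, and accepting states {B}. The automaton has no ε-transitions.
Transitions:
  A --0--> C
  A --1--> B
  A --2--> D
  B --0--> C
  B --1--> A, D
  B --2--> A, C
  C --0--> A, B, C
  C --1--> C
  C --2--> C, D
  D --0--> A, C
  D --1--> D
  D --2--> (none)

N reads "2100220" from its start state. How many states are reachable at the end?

3

Start: {A}
read 2: {D}
read 1: {D}
read 0: {A, C}
read 0: {A, B, C}
read 2: {A, C, D}
read 2: {C, D}
read 0: {A, B, C}
Final reachable set {A, B, C} has 3 states.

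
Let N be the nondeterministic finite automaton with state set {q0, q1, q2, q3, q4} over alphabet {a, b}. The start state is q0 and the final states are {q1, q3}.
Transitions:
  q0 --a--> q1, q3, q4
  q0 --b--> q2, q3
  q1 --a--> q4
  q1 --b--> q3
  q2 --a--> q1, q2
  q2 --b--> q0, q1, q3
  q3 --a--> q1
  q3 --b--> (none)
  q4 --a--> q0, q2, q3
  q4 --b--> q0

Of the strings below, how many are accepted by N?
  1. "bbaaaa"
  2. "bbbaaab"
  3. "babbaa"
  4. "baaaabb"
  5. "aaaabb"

"bbaaaa": accepted
"bbbaaab": accepted
"babbaa": accepted
"baaaabb": accepted
"aaaabb": accepted

5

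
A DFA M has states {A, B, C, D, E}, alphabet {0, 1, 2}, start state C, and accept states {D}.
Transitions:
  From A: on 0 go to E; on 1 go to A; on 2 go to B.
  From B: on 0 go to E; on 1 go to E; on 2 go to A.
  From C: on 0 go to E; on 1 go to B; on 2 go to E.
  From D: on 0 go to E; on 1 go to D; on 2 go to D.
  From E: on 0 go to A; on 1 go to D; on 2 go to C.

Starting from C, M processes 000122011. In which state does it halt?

C --0--> E
E --0--> A
A --0--> E
E --1--> D
D --2--> D
D --2--> D
D --0--> E
E --1--> D
D --1--> D

D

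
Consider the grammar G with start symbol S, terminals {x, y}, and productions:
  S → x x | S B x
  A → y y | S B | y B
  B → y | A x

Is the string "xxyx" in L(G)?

yes

S ⇒ SBx ⇒ xxBx ⇒ xxyx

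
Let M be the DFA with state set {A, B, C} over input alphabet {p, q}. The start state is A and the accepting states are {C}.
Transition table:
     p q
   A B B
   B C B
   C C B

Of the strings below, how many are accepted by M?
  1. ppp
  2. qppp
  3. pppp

ppp: accepted
qppp: accepted
pppp: accepted

3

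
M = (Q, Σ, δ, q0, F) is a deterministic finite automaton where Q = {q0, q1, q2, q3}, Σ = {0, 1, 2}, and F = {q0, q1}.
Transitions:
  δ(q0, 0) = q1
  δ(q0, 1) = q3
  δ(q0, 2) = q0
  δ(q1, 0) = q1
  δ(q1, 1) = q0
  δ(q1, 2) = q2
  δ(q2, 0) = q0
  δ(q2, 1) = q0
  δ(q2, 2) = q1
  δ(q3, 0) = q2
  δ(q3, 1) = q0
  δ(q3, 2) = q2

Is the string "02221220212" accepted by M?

q0 --0--> q1
q1 --2--> q2
q2 --2--> q1
q1 --2--> q2
q2 --1--> q0
q0 --2--> q0
q0 --2--> q0
q0 --0--> q1
q1 --2--> q2
q2 --1--> q0
q0 --2--> q0
End in state q0, which is an accepting state.

accepted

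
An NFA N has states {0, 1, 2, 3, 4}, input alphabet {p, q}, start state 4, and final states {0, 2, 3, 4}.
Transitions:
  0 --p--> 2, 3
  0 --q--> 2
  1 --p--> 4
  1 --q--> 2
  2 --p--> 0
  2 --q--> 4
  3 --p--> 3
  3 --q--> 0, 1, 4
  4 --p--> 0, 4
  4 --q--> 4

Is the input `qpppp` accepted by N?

Start: {4}
read q: {4}
read p: {0, 4}
read p: {0, 2, 3, 4}
read p: {0, 2, 3, 4}
read p: {0, 2, 3, 4}
Reachable ∩ accepting = {0, 2, 3, 4} — nonempty.

accepted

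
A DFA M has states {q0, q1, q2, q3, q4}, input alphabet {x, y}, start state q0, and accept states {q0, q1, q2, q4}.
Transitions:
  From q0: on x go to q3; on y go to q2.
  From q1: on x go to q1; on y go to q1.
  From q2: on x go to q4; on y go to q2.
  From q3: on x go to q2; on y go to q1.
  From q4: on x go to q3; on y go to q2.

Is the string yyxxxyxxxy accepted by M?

accepted

q0 --y--> q2
q2 --y--> q2
q2 --x--> q4
q4 --x--> q3
q3 --x--> q2
q2 --y--> q2
q2 --x--> q4
q4 --x--> q3
q3 --x--> q2
q2 --y--> q2
End in state q2, which is an accepting state.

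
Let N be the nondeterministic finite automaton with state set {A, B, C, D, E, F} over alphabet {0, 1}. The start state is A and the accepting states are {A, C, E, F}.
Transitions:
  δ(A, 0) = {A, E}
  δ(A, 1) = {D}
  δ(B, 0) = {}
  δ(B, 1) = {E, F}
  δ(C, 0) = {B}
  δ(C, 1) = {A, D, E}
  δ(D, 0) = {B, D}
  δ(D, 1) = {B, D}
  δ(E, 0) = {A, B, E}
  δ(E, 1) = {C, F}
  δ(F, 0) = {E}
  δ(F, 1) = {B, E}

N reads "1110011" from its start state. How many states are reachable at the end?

Start: {A}
read 1: {D}
read 1: {B, D}
read 1: {B, D, E, F}
read 0: {A, B, D, E}
read 0: {A, B, D, E}
read 1: {B, C, D, E, F}
read 1: {A, B, C, D, E, F}
Final reachable set {A, B, C, D, E, F} has 6 states.

6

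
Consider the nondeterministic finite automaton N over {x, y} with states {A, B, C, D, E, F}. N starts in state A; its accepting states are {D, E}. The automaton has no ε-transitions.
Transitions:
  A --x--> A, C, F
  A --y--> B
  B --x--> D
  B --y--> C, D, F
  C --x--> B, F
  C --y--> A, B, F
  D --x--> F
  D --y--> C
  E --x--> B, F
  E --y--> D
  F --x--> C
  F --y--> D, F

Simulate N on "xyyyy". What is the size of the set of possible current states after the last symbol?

5

Start: {A}
read x: {A, C, F}
read y: {A, B, D, F}
read y: {B, C, D, F}
read y: {A, B, C, D, F}
read y: {A, B, C, D, F}
Final reachable set {A, B, C, D, F} has 5 states.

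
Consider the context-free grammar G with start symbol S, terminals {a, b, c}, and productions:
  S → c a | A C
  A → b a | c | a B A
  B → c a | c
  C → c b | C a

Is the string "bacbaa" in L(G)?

S ⇒ AC ⇒ baC ⇒ baCa ⇒ baCaa ⇒ bacbaa

yes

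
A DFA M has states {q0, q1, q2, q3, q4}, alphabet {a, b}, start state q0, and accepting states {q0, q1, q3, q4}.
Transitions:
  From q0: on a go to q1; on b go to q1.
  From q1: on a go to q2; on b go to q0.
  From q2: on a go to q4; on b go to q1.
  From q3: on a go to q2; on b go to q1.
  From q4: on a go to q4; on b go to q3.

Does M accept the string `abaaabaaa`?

q0 --a--> q1
q1 --b--> q0
q0 --a--> q1
q1 --a--> q2
q2 --a--> q4
q4 --b--> q3
q3 --a--> q2
q2 --a--> q4
q4 --a--> q4
End in state q4, which is an accepting state.

accepted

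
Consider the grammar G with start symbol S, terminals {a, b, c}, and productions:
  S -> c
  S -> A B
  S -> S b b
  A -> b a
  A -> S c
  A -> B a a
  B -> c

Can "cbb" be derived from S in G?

yes

S ⇒ Sbb ⇒ cbb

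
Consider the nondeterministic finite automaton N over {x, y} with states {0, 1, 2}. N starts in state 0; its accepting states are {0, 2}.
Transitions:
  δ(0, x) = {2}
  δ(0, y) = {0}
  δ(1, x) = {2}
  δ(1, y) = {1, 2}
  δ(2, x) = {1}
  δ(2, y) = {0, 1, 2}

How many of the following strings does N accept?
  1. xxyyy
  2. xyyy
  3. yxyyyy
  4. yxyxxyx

4

xxyyy: accepted
xyyy: accepted
yxyyyy: accepted
yxyxxyx: accepted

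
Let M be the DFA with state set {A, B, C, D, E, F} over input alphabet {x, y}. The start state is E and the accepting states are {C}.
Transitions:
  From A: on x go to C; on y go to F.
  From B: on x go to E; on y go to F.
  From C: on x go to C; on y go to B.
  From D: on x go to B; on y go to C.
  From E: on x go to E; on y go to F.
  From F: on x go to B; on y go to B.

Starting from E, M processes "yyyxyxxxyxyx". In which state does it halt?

E --y--> F
F --y--> B
B --y--> F
F --x--> B
B --y--> F
F --x--> B
B --x--> E
E --x--> E
E --y--> F
F --x--> B
B --y--> F
F --x--> B

B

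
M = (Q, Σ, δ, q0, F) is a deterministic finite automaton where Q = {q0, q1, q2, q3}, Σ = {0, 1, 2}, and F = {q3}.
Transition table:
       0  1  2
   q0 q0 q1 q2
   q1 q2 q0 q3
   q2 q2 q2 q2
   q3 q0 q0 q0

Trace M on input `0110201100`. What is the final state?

q0 --0--> q0
q0 --1--> q1
q1 --1--> q0
q0 --0--> q0
q0 --2--> q2
q2 --0--> q2
q2 --1--> q2
q2 --1--> q2
q2 --0--> q2
q2 --0--> q2

q2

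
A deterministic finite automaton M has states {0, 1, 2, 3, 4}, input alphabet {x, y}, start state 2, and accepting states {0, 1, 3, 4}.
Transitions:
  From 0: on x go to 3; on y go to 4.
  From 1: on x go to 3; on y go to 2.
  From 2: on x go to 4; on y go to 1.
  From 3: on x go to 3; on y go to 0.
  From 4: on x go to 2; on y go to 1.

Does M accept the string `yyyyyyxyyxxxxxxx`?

accepted

2 --y--> 1
1 --y--> 2
2 --y--> 1
1 --y--> 2
2 --y--> 1
1 --y--> 2
2 --x--> 4
4 --y--> 1
1 --y--> 2
2 --x--> 4
4 --x--> 2
2 --x--> 4
4 --x--> 2
2 --x--> 4
4 --x--> 2
2 --x--> 4
End in state 4, which is an accepting state.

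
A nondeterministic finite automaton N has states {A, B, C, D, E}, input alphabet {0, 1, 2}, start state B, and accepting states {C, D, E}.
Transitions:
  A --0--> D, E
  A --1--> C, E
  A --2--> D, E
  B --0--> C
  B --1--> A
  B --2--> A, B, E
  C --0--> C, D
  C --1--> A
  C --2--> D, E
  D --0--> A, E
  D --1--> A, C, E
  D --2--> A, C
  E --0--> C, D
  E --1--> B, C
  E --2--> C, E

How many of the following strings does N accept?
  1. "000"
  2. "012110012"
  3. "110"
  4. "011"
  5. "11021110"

"000": accepted
"012110012": accepted
"110": accepted
"011": accepted
"11021110": accepted

5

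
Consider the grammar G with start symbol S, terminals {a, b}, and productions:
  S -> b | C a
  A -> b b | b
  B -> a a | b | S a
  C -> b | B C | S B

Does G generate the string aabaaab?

no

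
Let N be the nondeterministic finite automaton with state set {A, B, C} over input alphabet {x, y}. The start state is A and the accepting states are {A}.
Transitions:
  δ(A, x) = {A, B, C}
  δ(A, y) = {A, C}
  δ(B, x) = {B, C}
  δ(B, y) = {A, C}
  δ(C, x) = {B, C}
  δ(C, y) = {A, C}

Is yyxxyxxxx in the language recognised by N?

Start: {A}
read y: {A, C}
read y: {A, C}
read x: {A, B, C}
read x: {A, B, C}
read y: {A, C}
read x: {A, B, C}
read x: {A, B, C}
read x: {A, B, C}
read x: {A, B, C}
Reachable ∩ accepting = {A} — nonempty.

accepted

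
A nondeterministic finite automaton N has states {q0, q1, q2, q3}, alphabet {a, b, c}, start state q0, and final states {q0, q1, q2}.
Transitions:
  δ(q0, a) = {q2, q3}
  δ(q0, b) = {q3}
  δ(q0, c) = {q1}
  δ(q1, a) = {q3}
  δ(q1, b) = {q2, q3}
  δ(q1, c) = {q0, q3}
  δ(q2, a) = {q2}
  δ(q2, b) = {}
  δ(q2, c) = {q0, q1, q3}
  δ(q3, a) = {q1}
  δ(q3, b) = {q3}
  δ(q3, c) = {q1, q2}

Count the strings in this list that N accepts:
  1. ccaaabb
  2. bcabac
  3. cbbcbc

ccaaabb: rejected
bcabac: accepted
cbbcbc: accepted

2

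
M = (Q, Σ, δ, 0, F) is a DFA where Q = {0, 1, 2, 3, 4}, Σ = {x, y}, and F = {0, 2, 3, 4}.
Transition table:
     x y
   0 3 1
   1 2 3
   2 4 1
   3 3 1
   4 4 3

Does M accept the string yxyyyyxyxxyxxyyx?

0 --y--> 1
1 --x--> 2
2 --y--> 1
1 --y--> 3
3 --y--> 1
1 --y--> 3
3 --x--> 3
3 --y--> 1
1 --x--> 2
2 --x--> 4
4 --y--> 3
3 --x--> 3
3 --x--> 3
3 --y--> 1
1 --y--> 3
3 --x--> 3
End in state 3, which is an accepting state.

accepted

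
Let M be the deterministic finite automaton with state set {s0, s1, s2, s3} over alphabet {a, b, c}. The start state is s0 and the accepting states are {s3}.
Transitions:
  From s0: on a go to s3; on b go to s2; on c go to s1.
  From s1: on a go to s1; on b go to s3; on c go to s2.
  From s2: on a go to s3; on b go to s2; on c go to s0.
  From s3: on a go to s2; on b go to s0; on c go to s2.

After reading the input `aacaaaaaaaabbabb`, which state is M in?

s2

s0 --a--> s3
s3 --a--> s2
s2 --c--> s0
s0 --a--> s3
s3 --a--> s2
s2 --a--> s3
s3 --a--> s2
s2 --a--> s3
s3 --a--> s2
s2 --a--> s3
s3 --a--> s2
s2 --b--> s2
s2 --b--> s2
s2 --a--> s3
s3 --b--> s0
s0 --b--> s2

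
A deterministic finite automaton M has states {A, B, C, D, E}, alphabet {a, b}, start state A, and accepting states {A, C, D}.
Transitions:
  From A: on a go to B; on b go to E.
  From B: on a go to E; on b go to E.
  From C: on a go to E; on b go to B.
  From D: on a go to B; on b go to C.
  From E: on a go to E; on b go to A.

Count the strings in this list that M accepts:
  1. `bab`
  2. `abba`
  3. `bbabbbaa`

1

`bab`: accepted
`abba`: rejected
`bbabbbaa`: rejected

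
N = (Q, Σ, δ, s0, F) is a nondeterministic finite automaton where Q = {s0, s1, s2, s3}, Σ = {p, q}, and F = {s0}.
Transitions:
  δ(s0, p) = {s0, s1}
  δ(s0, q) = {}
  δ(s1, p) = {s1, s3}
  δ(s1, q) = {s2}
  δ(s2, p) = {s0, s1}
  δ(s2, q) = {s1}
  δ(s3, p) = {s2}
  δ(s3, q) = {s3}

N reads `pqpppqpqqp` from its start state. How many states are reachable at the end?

Start: {s0}
read p: {s0, s1}
read q: {s2}
read p: {s0, s1}
read p: {s0, s1, s3}
read p: {s0, s1, s2, s3}
read q: {s1, s2, s3}
read p: {s0, s1, s2, s3}
read q: {s1, s2, s3}
read q: {s1, s2, s3}
read p: {s0, s1, s2, s3}
Final reachable set {s0, s1, s2, s3} has 4 states.

4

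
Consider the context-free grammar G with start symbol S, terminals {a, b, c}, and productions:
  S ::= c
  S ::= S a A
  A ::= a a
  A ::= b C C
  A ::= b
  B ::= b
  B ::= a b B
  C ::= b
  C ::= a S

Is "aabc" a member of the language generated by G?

no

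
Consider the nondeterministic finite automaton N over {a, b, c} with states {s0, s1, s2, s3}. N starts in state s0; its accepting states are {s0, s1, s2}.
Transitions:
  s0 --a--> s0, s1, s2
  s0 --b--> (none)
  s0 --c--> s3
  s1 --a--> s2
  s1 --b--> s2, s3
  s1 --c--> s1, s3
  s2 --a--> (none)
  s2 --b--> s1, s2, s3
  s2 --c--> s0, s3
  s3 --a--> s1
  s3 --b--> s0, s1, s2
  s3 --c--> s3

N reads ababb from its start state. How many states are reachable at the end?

Start: {s0}
read a: {s0, s1, s2}
read b: {s1, s2, s3}
read a: {s1, s2}
read b: {s1, s2, s3}
read b: {s0, s1, s2, s3}
Final reachable set {s0, s1, s2, s3} has 4 states.

4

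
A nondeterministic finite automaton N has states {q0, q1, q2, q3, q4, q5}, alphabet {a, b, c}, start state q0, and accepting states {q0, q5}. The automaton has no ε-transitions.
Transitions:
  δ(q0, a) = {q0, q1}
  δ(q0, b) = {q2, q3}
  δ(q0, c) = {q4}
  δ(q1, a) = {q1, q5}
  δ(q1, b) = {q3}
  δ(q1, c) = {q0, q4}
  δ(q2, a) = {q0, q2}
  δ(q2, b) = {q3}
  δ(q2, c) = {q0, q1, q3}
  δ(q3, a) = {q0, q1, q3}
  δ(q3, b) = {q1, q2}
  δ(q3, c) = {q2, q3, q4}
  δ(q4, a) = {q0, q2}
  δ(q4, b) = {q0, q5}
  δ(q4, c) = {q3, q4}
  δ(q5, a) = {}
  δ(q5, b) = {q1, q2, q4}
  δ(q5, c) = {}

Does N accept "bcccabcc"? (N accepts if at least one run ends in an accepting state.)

accepted

Start: {q0}
read b: {q2, q3}
read c: {q0, q1, q2, q3, q4}
read c: {q0, q1, q2, q3, q4}
read c: {q0, q1, q2, q3, q4}
read a: {q0, q1, q2, q3, q5}
read b: {q1, q2, q3, q4}
read c: {q0, q1, q2, q3, q4}
read c: {q0, q1, q2, q3, q4}
Reachable ∩ accepting = {q0} — nonempty.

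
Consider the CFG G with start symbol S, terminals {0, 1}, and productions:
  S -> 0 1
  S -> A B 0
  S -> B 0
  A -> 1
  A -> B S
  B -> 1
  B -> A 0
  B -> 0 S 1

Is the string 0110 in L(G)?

no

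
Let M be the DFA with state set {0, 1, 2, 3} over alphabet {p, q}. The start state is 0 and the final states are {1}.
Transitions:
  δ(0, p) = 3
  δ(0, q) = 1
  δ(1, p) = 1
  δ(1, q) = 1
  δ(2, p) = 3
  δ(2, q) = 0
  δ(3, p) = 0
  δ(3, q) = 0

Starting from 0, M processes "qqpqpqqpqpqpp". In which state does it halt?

1

0 --q--> 1
1 --q--> 1
1 --p--> 1
1 --q--> 1
1 --p--> 1
1 --q--> 1
1 --q--> 1
1 --p--> 1
1 --q--> 1
1 --p--> 1
1 --q--> 1
1 --p--> 1
1 --p--> 1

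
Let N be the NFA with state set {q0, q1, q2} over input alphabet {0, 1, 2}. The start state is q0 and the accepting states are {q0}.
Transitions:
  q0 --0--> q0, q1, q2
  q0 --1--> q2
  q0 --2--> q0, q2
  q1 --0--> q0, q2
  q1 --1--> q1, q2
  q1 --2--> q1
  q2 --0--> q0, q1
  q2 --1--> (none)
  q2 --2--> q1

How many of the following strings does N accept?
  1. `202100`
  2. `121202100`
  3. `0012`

`202100`: accepted
`121202100`: accepted
`0012`: rejected

2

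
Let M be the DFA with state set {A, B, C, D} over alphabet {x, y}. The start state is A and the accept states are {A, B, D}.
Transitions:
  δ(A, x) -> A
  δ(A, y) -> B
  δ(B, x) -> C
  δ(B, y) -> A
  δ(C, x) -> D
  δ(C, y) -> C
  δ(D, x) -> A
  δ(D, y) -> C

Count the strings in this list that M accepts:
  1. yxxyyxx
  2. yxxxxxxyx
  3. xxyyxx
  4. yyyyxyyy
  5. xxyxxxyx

yxxyyxx: accepted
yxxxxxxyx: rejected
xxyyxx: accepted
yyyyxyyy: accepted
xxyxxxyx: rejected

3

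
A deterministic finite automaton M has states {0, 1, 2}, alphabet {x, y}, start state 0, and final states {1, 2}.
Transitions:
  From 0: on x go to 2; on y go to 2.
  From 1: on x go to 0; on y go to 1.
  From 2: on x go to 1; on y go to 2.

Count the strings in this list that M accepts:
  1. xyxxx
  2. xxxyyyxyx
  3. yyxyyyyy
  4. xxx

xyxxx: accepted
xxxyyyxyx: rejected
yyxyyyyy: accepted
xxx: rejected

2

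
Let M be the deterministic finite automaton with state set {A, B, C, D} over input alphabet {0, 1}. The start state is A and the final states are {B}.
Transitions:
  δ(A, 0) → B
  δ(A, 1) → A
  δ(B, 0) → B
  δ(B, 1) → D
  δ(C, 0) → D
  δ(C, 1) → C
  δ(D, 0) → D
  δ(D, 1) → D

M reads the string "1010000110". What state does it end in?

A --1--> A
A --0--> B
B --1--> D
D --0--> D
D --0--> D
D --0--> D
D --0--> D
D --1--> D
D --1--> D
D --0--> D

D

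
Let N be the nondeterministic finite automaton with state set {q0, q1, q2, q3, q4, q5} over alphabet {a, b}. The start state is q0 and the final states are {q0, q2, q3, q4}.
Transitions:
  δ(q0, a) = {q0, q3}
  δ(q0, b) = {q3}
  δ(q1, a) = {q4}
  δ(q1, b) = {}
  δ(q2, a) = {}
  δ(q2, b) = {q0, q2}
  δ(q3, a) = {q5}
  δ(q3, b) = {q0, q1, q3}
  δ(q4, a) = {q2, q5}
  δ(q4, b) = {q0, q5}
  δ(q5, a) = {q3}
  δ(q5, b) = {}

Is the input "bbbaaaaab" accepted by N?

Start: {q0}
read b: {q3}
read b: {q0, q1, q3}
read b: {q0, q1, q3}
read a: {q0, q3, q4, q5}
read a: {q0, q2, q3, q5}
read a: {q0, q3, q5}
read a: {q0, q3, q5}
read a: {q0, q3, q5}
read b: {q0, q1, q3}
Reachable ∩ accepting = {q0, q3} — nonempty.

accepted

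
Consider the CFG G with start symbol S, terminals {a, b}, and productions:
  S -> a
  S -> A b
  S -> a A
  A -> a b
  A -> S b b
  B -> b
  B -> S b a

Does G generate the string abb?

S ⇒ Ab ⇒ abb

yes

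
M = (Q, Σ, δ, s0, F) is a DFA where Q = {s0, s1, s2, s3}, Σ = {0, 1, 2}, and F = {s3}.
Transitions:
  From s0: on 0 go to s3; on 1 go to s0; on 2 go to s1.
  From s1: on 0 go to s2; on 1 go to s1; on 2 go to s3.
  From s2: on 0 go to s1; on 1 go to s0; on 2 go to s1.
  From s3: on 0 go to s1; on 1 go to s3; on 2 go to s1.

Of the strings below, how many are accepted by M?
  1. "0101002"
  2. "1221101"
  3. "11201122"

"0101002": accepted
"1221101": rejected
"11201122": accepted

2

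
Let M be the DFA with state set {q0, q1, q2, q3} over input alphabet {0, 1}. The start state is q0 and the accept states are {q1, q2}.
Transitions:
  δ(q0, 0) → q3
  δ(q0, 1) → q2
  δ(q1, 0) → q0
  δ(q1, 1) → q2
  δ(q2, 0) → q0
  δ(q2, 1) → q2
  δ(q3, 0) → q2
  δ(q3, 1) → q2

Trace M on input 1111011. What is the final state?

q2

q0 --1--> q2
q2 --1--> q2
q2 --1--> q2
q2 --1--> q2
q2 --0--> q0
q0 --1--> q2
q2 --1--> q2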